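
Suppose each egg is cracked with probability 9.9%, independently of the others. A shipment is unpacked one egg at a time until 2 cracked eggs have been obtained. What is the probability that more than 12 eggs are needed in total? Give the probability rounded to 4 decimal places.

Needing more than 12 eggs ⇔ fewer than 2 successes in the first 12. With X ~ Binomial(12, 0.099), P(Y > 12) = P(X ≤ 1).
  k=0: C(12,0)·0.099^0·0.901^12 = 0.286218
  k=1: C(12,1)·0.099^1·0.901^11 = 0.377389
P(X ≤ 1) = 0.663607

0.6636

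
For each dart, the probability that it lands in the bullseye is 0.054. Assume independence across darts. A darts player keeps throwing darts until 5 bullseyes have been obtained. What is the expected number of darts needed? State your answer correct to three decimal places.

Y = total darts until the fifth success; negative binomial with r=5, p=0.054.
E[Y] = r / p = 5 / 0.054 = 92.59259

92.593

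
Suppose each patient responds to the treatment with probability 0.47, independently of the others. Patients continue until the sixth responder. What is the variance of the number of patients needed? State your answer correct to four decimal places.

14.3957

Y = total patients until the sixth success; negative binomial with r=6, p=0.47.
Var(Y) = r(1−p)/p² = 6·0.53 / 0.47² = 14.395654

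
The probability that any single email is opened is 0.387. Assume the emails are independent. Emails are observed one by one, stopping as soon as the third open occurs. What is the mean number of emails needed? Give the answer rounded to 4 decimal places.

7.7519

Y = total emails until the third success; negative binomial with r=3, p=0.387.
E[Y] = r / p = 3 / 0.387 = 7.751938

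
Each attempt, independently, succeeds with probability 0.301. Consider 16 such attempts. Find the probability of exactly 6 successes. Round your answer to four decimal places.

0.1658

X ~ Binomial(n=16, p=0.301).
P(X=6) = C(16,6) · p^6 · (1−p)^10
= 8008 · 0.0007437 · 0.027847 = 0.165842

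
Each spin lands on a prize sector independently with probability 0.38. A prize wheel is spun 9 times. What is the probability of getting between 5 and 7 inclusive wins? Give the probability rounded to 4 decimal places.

0.2236

X ~ Binomial(9, 0.38); P(5 ≤ X ≤ 7) = Σ C(9,k) p^k (1−p)^(9−k) over k:
  k=5: C(9,5)·0.38^5·0.62^4 = 0.147521
  k=6: C(9,6)·0.38^6·0.62^3 = 0.060278
  k=7: C(9,7)·0.38^7·0.62^2 = 0.015833
Total = 0.223632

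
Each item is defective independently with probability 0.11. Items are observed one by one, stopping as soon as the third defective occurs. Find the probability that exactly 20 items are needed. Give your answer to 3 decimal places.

0.031

Y = trial on which the third success occurs; negative binomial, r=3, p=0.11.
P(Y=20) = C(19,2) · p^3 · (1−p)^17
= 171 · 0.001331 · 0.13792 = 0.03139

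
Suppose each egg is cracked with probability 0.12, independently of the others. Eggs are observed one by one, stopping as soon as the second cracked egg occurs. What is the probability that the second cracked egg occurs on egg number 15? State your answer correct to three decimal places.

Y = trial on which the second success occurs; negative binomial, r=2, p=0.12.
P(Y=15) = C(14,1) · p^2 · (1−p)^13
= 14 · 0.0144 · 0.18979 = 0.03826

0.038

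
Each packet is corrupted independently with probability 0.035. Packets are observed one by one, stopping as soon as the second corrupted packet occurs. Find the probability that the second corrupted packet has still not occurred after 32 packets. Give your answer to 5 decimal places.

0.69096

Needing more than 32 packets ⇔ fewer than 2 successes in the first 32. With X ~ Binomial(32, 0.035), P(Y > 32) = P(X ≤ 1).
  k=0: C(32,0)·0.035^0·0.965^32 = 0.3197967
  k=1: C(32,1)·0.035^1·0.965^31 = 0.3711631
P(X ≤ 1) = 0.6909598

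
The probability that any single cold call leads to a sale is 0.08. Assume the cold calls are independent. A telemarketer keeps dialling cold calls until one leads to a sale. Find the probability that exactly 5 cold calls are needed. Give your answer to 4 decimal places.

Geometric (trials to first success), p = 0.08.
P(Y = 5) = (1−p)^4 · p = 0.71639 · 0.08 = 0.057311

0.0573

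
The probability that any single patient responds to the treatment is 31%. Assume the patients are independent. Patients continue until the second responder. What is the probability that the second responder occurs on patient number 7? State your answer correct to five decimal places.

Y = trial on which the second success occurs; negative binomial, r=2, p=0.31.
P(Y=7) = C(6,1) · p^2 · (1−p)^5
= 6 · 0.0961 · 0.1564 = 0.0901820

0.09018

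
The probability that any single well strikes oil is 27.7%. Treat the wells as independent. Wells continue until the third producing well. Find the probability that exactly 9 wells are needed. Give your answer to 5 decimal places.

0.08500

Y = trial on which the third success occurs; negative binomial, r=3, p=0.277.
P(Y=9) = C(8,2) · p^3 · (1−p)^6
= 28 · 0.021254 · 0.14283 = 0.0850016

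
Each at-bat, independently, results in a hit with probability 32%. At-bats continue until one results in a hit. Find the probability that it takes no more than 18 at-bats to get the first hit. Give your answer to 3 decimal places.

Y = number of at-bats to the first success; geometric, p = 0.32.
P(Y ≤ 18) = 1 − (1−p)^18 = 1 − 0.00097 = 0.99903

0.999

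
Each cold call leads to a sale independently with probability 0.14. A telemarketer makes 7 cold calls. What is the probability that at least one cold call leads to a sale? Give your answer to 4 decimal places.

0.6521

P(at least one) = 1 − P(none) = 1 − (1 − 0.14)^7
= 1 − 0.347928 = 0.652072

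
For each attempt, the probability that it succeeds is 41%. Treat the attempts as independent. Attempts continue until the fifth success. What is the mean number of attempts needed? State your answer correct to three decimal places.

12.195

Y = total attempts until the fifth success; negative binomial with r=5, p=0.41.
E[Y] = r / p = 5 / 0.41 = 12.19512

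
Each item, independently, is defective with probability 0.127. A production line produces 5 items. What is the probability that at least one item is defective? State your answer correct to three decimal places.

0.493

P(at least one) = 1 − P(none) = 1 − (1 − 0.127)^5
= 1 − 0.50707 = 0.49293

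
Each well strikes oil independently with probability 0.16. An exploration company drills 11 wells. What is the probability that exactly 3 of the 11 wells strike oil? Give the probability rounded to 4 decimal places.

X ~ Binomial(n=11, p=0.16).
P(X=3) = C(11,3) · p^3 · (1−p)^8
= 165 · 0.004096 · 0.24788 = 0.167524

0.1675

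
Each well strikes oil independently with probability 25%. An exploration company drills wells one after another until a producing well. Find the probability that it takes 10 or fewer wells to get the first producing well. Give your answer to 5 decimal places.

0.94369

Y = number of wells to the first success; geometric, p = 0.25.
P(Y ≤ 10) = 1 − (1−p)^10 = 1 − 0.0563135 = 0.9436865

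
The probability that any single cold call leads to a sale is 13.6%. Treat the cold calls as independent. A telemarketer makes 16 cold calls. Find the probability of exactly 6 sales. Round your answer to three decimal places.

0.012

X ~ Binomial(n=16, p=0.136).
P(X=6) = C(16,6) · p^6 · (1−p)^10
= 8008 · 6.3275e-06 · 0.23181 = 0.01175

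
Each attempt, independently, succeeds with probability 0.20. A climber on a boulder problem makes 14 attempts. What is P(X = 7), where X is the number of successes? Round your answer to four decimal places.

X ~ Binomial(n=14, p=0.20).
P(X=7) = C(14,7) · p^7 · (1−p)^7
= 3432 · 1.28e-05 · 0.20972 = 0.009213

0.0092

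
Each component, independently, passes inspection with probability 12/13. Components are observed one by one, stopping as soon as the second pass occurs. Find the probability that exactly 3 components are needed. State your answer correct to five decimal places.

Y = trial on which the second success occurs; negative binomial, r=2, p=0.923077.
P(Y=3) = C(2,1) · p^2 · (1−p)^1
= 2 · 0.85207 · 0.076923 = 0.1310878

0.13109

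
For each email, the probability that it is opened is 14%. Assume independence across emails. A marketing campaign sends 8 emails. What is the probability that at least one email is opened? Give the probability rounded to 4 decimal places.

0.7008

P(at least one) = 1 − P(none) = 1 − (1 − 0.14)^8
= 1 − 0.299218 = 0.700782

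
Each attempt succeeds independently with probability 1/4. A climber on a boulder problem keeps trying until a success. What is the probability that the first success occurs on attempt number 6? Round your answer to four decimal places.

Geometric (trials to first success), p = 0.25.
P(Y = 6) = (1−p)^5 · p = 0.2373 · 0.25 = 0.059326

0.0593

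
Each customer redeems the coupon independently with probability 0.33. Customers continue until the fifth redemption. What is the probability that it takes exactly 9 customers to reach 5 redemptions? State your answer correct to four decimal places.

Y = trial on which the fifth success occurs; negative binomial, r=5, p=0.33.
P(Y=9) = C(8,4) · p^5 · (1−p)^4
= 70 · 0.0039135 · 0.20151 = 0.055204

0.0552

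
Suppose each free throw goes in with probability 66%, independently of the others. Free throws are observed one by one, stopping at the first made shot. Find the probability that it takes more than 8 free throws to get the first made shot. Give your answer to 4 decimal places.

Y = number of free throws to the first success; geometric, p = 0.66.
P(Y > 8) = P(first 8 all fail) = (1−p)^8 = 0.000179

0.0002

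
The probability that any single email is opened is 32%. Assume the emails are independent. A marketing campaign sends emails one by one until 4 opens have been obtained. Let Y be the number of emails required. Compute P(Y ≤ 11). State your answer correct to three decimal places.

0.489

Finishing within 11 emails ⇔ at least 4 successes in the first 11. With X ~ Binomial(11, 0.32), P(Y ≤ 11) = 1 − P(X ≤ 3).
  k=0: C(11,0)·0.32^0·0.68^11 = 0.01437
  k=1: C(11,1)·0.32^1·0.68^10 = 0.07441
  k=2: C(11,2)·0.32^2·0.68^9 = 0.17508
  k=3: C(11,3)·0.32^3·0.68^8 = 0.24718
1 − 0.51104 = 0.48896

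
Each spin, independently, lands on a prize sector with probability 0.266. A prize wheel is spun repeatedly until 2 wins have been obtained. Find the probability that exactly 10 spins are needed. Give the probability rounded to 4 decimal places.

0.0537

Y = trial on which the second success occurs; negative binomial, r=2, p=0.266.
P(Y=10) = C(9,1) · p^2 · (1−p)^8
= 9 · 0.070756 · 0.08425 = 0.053651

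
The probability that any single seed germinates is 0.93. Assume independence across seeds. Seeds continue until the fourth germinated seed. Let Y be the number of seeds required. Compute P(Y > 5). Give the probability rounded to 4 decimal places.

0.0425

Needing more than 5 seeds ⇔ fewer than 4 successes in the first 5. With X ~ Binomial(5, 0.93), P(Y > 5) = P(X ≤ 3).
  k=0: C(5,0)·0.93^0·0.07^5 = 0.000002
  k=1: C(5,1)·0.93^1·0.07^4 = 0.000112
  k=2: C(5,2)·0.93^2·0.07^3 = 0.002967
  k=3: C(5,3)·0.93^3·0.07^2 = 0.039413
P(X ≤ 3) = 0.042493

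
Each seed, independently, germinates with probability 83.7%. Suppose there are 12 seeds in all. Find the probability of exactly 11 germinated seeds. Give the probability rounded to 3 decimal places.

0.276

X ~ Binomial(n=12, p=0.837).
P(X=11) = C(12,11) · p^11 · (1−p)^1
= 12 · 0.14125 · 0.163 = 0.27628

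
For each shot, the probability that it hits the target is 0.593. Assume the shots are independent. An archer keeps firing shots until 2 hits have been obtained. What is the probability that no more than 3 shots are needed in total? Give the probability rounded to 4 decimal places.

Finishing within 3 shots ⇔ at least 2 successes in the first 3. With X ~ Binomial(3, 0.593), P(Y ≤ 3) = 1 − P(X ≤ 1).
  k=0: C(3,0)·0.593^0·0.407^3 = 0.067419
  k=1: C(3,1)·0.593^1·0.407^2 = 0.294690
1 − 0.362109 = 0.637891

0.6379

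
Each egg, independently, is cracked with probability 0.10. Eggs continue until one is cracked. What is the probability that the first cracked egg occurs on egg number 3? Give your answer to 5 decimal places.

Geometric (trials to first success), p = 0.10.
P(Y = 3) = (1−p)^2 · p = 0.81 · 0.10 = 0.0810000

0.08100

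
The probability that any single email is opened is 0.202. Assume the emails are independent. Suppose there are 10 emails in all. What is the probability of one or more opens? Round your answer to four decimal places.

P(at least one) = 1 − P(none) = 1 − (1 − 0.202)^10
= 1 − 0.104720 = 0.895280

0.8953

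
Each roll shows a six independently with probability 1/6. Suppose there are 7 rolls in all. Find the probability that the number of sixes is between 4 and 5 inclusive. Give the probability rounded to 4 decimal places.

X ~ Binomial(7, 0.166667); P(4 ≤ X ≤ 5) = Σ C(7,k) p^k (1−p)^(7−k) over k:
  k=4: C(7,4)·0.166667^4·0.833333^3 = 0.015629
  k=5: C(7,5)·0.166667^5·0.833333^2 = 0.001875
Total = 0.017504

0.0175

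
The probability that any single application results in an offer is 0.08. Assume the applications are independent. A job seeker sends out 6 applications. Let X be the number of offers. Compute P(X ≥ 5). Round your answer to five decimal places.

X ~ Binomial(6, 0.08); P(X ≥ 5) = Σ C(6,k) p^k (1−p)^(6−k) over k:
  k=5: C(6,5)·0.08^5·0.92^1 = 0.0000181
  k=6: C(6,6)·0.08^6·0.92^0 = 0.0000003
Total = 0.0000184

0.00002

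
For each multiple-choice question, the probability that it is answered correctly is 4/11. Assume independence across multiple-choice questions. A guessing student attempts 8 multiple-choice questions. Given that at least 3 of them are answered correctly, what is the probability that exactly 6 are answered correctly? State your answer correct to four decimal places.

X ~ Binomial(8, 0.363636). Want P(X=6 | X≥3) = P(X=6) / P(X≥3).
P(X=6) = C(8,6)·0.363636^6·0.636364^2 = 0.026216
P(X≥3) = 1 − 0.026893 − 0.122940 − 0.245881 = 0.604285
Ratio = 0.026216 / 0.604285 = 0.043384

0.0434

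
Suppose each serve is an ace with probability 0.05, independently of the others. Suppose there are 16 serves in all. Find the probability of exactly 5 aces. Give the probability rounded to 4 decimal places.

0.0008

X ~ Binomial(n=16, p=0.05).
P(X=5) = C(16,5) · p^5 · (1−p)^11
= 4368 · 3.125e-07 · 0.5688 = 0.000776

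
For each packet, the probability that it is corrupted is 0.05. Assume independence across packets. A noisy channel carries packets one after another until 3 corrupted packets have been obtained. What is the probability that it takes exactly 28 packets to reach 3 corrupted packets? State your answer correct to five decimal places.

0.01217

Y = trial on which the third success occurs; negative binomial, r=3, p=0.05.
P(Y=28) = C(27,2) · p^3 · (1−p)^25
= 351 · 0.000125 · 0.27739 = 0.0121705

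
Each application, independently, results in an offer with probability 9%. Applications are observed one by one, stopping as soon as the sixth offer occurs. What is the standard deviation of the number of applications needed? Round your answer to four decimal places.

Y = total applications until the sixth success; negative binomial with r=6, p=0.09.
SD(Y) = √[r(1−p)/p²] = √(674.074074) = 25.962937

25.9629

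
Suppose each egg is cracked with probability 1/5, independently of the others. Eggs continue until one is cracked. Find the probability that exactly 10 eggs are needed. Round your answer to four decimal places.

0.0268

Geometric (trials to first success), p = 0.20.
P(Y = 10) = (1−p)^9 · p = 0.13422 · 0.20 = 0.026844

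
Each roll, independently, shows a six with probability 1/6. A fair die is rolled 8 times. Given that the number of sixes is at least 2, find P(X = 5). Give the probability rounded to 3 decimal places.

0.011

X ~ Binomial(8, 0.166667). Want P(X=5 | X≥2) = P(X=5) / P(X≥2).
P(X=5) = C(8,5)·0.166667^5·0.833333^3 = 0.00417
P(X≥2) = 1 − 0.23257 − 0.37211 = 0.39532
Ratio = 0.00417 / 0.39532 = 0.01054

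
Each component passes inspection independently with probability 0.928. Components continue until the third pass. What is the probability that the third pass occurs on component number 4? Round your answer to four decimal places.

0.1726

Y = trial on which the third success occurs; negative binomial, r=3, p=0.928.
P(Y=4) = C(3,2) · p^3 · (1−p)^1
= 3 · 0.79918 · 0.072 = 0.172623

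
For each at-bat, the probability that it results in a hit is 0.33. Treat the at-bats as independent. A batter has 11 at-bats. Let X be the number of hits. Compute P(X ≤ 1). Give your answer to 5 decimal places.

0.07838

X ~ Binomial(11, 0.33); P(X ≤ 1) = Σ C(11,k) p^k (1−p)^(11−k) over k:
  k=0: C(11,0)·0.33^0·0.67^11 = 0.0122130
  k=1: C(11,1)·0.33^1·0.67^10 = 0.0661690
Total = 0.0783820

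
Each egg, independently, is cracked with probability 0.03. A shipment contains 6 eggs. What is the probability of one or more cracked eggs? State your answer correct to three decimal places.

P(at least one) = 1 − P(none) = 1 − (1 − 0.03)^6
= 1 − 0.83297 = 0.16703

0.167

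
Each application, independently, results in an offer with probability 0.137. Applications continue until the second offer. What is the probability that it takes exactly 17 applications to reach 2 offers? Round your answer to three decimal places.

Y = trial on which the second success occurs; negative binomial, r=2, p=0.137.
P(Y=17) = C(16,1) · p^2 · (1−p)^15
= 16 · 0.018769 · 0.10969 = 0.03294

0.033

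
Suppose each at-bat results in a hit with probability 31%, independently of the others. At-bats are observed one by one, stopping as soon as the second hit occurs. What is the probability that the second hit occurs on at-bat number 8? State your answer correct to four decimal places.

0.0726

Y = trial on which the second success occurs; negative binomial, r=2, p=0.31.
P(Y=8) = C(7,1) · p^2 · (1−p)^6
= 7 · 0.0961 · 0.10792 = 0.072597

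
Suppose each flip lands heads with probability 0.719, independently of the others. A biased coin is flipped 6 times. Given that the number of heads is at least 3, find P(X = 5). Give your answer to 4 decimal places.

0.3433

X ~ Binomial(6, 0.719). Want P(X=5 | X≥3) = P(X=5) / P(X≥3).
P(X=5) = C(6,5)·0.719^5·0.281^1 = 0.323968
P(X≥3) = 1 − 0.000492 − 0.007558 − 0.048348 = 0.943602
Ratio = 0.323968 / 0.943602 = 0.343331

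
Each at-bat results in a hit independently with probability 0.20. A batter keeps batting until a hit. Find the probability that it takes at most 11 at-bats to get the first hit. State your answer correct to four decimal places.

Y = number of at-bats to the first success; geometric, p = 0.20.
P(Y ≤ 11) = 1 − (1−p)^11 = 1 − 0.085899 = 0.914101

0.9141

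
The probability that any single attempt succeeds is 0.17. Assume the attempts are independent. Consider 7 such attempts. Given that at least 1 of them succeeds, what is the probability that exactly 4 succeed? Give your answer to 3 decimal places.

X ~ Binomial(7, 0.17). Want P(X=4 | X≥1) = P(X=4) / P(X≥1).
P(X=4) = C(7,4)·0.17^4·0.83^3 = 0.01671
P(X≥1) = 1 − 0.27136 = 0.72864
Ratio = 0.01671 / 0.72864 = 0.02294

0.023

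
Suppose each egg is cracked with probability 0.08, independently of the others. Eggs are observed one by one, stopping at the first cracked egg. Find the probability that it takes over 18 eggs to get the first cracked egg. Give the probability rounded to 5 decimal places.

Y = number of eggs to the first success; geometric, p = 0.08.
P(Y > 18) = P(first 18 all fail) = (1−p)^18 = 0.2229364

0.22294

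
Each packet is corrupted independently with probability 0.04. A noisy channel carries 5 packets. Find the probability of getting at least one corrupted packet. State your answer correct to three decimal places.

0.185

P(at least one) = 1 − P(none) = 1 − (1 − 0.04)^5
= 1 − 0.81537 = 0.18463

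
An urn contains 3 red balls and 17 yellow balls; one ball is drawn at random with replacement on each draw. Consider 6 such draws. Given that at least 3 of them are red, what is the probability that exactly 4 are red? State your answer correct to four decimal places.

X ~ Binomial(6, 0.15). Want P(X=4 | X≥3) = P(X=4) / P(X≥3).
P(X=4) = C(6,4)·0.15^4·0.85^2 = 0.005486
P(X≥3) = 1 − 0.377150 − 0.399335 − 0.176177 = 0.047339
Ratio = 0.005486 / 0.047339 = 0.115899

0.1159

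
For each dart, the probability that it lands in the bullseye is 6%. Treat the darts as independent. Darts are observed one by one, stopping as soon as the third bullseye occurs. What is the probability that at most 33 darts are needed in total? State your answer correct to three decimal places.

Finishing within 33 darts ⇔ at least 3 successes in the first 33. With X ~ Binomial(33, 0.06), P(Y ≤ 33) = 1 − P(X ≤ 2).
  k=0: C(33,0)·0.06^0·0.94^33 = 0.12978
  k=1: C(33,1)·0.06^1·0.94^32 = 0.27337
  k=2: C(33,2)·0.06^2·0.94^31 = 0.27919
1 − 0.68235 = 0.31765

0.318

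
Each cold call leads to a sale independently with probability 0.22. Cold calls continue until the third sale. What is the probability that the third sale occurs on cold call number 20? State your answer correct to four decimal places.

Y = trial on which the third success occurs; negative binomial, r=3, p=0.22.
P(Y=20) = C(19,2) · p^3 · (1−p)^17
= 171 · 0.010648 · 0.014642 = 0.026661

0.0267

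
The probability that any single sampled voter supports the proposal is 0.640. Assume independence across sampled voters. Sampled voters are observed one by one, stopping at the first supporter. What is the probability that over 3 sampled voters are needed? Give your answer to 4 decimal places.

0.0467

Y = number of sampled voters to the first success; geometric, p = 0.64.
P(Y > 3) = P(first 3 all fail) = (1−p)^3 = 0.046656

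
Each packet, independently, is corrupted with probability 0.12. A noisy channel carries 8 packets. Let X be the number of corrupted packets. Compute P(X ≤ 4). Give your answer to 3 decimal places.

X ~ Binomial(8, 0.12); P(X ≤ 4) = Σ C(8,k) p^k (1−p)^(8−k) over k:
  k=0: C(8,0)·0.12^0·0.88^8 = 0.35963
  k=1: C(8,1)·0.12^1·0.88^7 = 0.39233
  k=2: C(8,2)·0.12^2·0.88^6 = 0.18725
  k=3: C(8,3)·0.12^3·0.88^5 = 0.05107
  k=4: C(8,4)·0.12^4·0.88^4 = 0.00870
Total = 0.99898

0.999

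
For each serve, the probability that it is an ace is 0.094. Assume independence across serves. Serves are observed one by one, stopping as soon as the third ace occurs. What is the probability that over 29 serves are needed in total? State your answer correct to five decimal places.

0.47855

Needing more than 29 serves ⇔ fewer than 3 successes in the first 29. With X ~ Binomial(29, 0.094), P(Y > 29) = P(X ≤ 2).
  k=0: C(29,0)·0.094^0·0.906^29 = 0.0571107
  k=1: C(29,1)·0.094^1·0.906^28 = 0.1718365
  k=2: C(29,2)·0.094^2·0.906^27 = 0.2495991
P(X ≤ 2) = 0.4785464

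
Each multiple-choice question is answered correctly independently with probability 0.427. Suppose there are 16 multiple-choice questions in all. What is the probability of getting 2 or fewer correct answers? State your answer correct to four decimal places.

X ~ Binomial(16, 0.427); P(X ≤ 2) = Σ C(16,k) p^k (1−p)^(16−k) over k:
  k=0: C(16,0)·0.427^0·0.573^16 = 0.000135
  k=1: C(16,1)·0.427^1·0.573^15 = 0.001610
  k=2: C(16,2)·0.427^2·0.573^14 = 0.008999
Total = 0.010744

0.0107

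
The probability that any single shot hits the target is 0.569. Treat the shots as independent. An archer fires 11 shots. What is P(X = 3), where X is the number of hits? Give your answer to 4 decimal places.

0.0362

X ~ Binomial(n=11, p=0.569).
P(X=3) = C(11,3) · p^3 · (1−p)^8
= 165 · 0.18422 · 0.0011907 = 0.036194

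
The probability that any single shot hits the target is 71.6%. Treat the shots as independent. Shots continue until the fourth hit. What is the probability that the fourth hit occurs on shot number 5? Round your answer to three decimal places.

0.299

Y = trial on which the fourth success occurs; negative binomial, r=4, p=0.716.
P(Y=5) = C(4,3) · p^4 · (1−p)^1
= 4 · 0.26282 · 0.284 = 0.29856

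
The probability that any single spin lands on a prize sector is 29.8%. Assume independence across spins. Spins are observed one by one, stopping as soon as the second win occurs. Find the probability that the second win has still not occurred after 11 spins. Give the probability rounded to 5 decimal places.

0.11568

Needing more than 11 spins ⇔ fewer than 2 successes in the first 11. With X ~ Binomial(11, 0.298), P(Y > 11) = P(X ≤ 1).
  k=0: C(11,0)·0.298^0·0.702^11 = 0.0204037
  k=1: C(11,1)·0.298^1·0.702^10 = 0.0952752
P(X ≤ 1) = 0.1156789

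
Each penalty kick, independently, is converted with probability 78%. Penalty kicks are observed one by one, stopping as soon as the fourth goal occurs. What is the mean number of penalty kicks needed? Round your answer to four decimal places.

5.1282

Y = total penalty kicks until the fourth success; negative binomial with r=4, p=0.78.
E[Y] = r / p = 4 / 0.78 = 5.128205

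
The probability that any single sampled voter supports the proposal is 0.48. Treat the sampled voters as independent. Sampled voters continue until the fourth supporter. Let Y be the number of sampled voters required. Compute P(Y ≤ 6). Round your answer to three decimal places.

Finishing within 6 sampled voters ⇔ at least 4 successes in the first 6. With X ~ Binomial(6, 0.48), P(Y ≤ 6) = 1 − P(X ≤ 3).
  k=0: C(6,0)·0.48^0·0.52^6 = 0.01977
  k=1: C(6,1)·0.48^1·0.52^5 = 0.10950
  k=2: C(6,2)·0.48^2·0.52^4 = 0.25269
  k=3: C(6,3)·0.48^3·0.52^3 = 0.31100
1 − 0.69296 = 0.30704

0.307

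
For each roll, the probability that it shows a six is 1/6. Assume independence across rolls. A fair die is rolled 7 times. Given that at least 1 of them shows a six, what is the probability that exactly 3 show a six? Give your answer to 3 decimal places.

X ~ Binomial(7, 0.166667). Want P(X=3 | X≥1) = P(X=3) / P(X≥1).
P(X=3) = C(7,3)·0.166667^3·0.833333^4 = 0.07814
P(X≥1) = 1 − 0.27908 = 0.72092
Ratio = 0.07814 / 0.72092 = 0.10839

0.108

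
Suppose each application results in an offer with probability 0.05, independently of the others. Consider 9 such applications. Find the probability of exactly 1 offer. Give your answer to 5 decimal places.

0.29854

X ~ Binomial(n=9, p=0.05).
P(X=1) = C(9,1) · p^1 · (1−p)^8
= 9 · 0.05 · 0.66342 = 0.2985392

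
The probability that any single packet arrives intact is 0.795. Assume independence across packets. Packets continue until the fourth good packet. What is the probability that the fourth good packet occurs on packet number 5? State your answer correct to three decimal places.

0.328

Y = trial on which the fourth success occurs; negative binomial, r=4, p=0.795.
P(Y=5) = C(4,3) · p^4 · (1−p)^1
= 4 · 0.39946 · 0.205 = 0.32755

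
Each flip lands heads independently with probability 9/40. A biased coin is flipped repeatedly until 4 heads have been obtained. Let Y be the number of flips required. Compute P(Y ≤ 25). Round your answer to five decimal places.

Finishing within 25 flips ⇔ at least 4 successes in the first 25. With X ~ Binomial(25, 0.225), P(Y ≤ 25) = 1 − P(X ≤ 3).
  k=0: C(25,0)·0.225^0·0.775^25 = 0.0017082
  k=1: C(25,1)·0.225^1·0.775^24 = 0.0123983
  k=2: C(25,2)·0.225^2·0.775^23 = 0.0431942
  k=3: C(25,3)·0.225^3·0.775^22 = 0.0961419
1 − 0.1534427 = 0.8465573

0.84656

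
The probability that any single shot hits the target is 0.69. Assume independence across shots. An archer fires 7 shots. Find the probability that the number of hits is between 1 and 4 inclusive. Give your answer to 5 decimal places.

0.37544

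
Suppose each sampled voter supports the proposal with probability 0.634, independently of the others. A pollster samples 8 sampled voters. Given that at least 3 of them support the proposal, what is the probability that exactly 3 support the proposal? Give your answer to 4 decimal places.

X ~ Binomial(8, 0.634). Want P(X=3 | X≥3) = P(X=3) / P(X≥3).
P(X=3) = C(8,3)·0.634^3·0.366^5 = 0.093726
P(X≥3) = 1 − 0.000322 − 0.004462 − 0.027053 = 0.968162
Ratio = 0.093726 / 0.968162 = 0.096808

0.0968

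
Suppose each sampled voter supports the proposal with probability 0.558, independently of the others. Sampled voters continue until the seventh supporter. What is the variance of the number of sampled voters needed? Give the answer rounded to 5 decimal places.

Y = total sampled voters until the seventh success; negative binomial with r=7, p=0.558.
Var(Y) = r(1−p)/p² = 7·0.442 / 0.558² = 9.9369227

9.93692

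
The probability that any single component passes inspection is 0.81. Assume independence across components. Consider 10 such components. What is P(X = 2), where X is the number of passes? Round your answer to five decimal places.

0.00005

X ~ Binomial(n=10, p=0.81).
P(X=2) = C(10,2) · p^2 · (1−p)^8
= 45 · 0.6561 · 1.6984e-06 = 0.0000501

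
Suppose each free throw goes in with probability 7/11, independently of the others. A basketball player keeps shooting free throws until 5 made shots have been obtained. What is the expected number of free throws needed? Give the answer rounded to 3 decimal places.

Y = total free throws until the fifth success; negative binomial with r=5, p=0.636364.
E[Y] = r / p = 5 / 0.636364 = 7.85714

7.857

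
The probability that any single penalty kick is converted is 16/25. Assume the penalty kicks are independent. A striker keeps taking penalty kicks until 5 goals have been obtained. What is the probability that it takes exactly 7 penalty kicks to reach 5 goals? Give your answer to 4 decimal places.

0.2087

Y = trial on which the fifth success occurs; negative binomial, r=5, p=0.64.
P(Y=7) = C(6,4) · p^5 · (1−p)^2
= 15 · 0.10737 · 0.1296 = 0.208735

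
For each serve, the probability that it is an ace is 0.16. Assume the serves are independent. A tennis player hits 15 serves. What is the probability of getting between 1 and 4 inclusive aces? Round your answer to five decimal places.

0.84906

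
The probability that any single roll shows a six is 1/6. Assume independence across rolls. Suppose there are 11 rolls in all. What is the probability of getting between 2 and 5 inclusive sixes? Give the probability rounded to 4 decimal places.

0.5647

X ~ Binomial(11, 0.166667); P(2 ≤ X ≤ 5) = Σ C(11,k) p^k (1−p)^(11−k) over k:
  k=2: C(11,2)·0.166667^2·0.833333^9 = 0.296094
  k=3: C(11,3)·0.166667^3·0.833333^8 = 0.177656
  k=4: C(11,4)·0.166667^4·0.833333^7 = 0.071062
  k=5: C(11,5)·0.166667^5·0.833333^6 = 0.019897
Total = 0.564710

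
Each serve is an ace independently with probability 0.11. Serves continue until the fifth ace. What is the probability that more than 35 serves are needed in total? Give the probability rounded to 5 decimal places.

0.66010

Needing more than 35 serves ⇔ fewer than 5 successes in the first 35. With X ~ Binomial(35, 0.11), P(Y > 35) = P(X ≤ 4).
  k=0: C(35,0)·0.11^0·0.89^35 = 0.0169297
  k=1: C(35,1)·0.11^1·0.89^34 = 0.0732354
  k=2: C(35,2)·0.11^2·0.89^33 = 0.1538766
  k=3: C(35,3)·0.11^3·0.89^32 = 0.2092030
  k=4: C(35,4)·0.11^4·0.89^31 = 0.2068524
P(X ≤ 4) = 0.6600971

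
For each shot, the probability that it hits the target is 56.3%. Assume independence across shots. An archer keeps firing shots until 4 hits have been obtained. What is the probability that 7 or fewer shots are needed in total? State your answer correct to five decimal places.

0.63565

Finishing within 7 shots ⇔ at least 4 successes in the first 7. With X ~ Binomial(7, 0.563), P(Y ≤ 7) = 1 − P(X ≤ 3).
  k=0: C(7,0)·0.563^0·0.437^7 = 0.0030435
  k=1: C(7,1)·0.563^1·0.437^6 = 0.0274470
  k=2: C(7,2)·0.563^2·0.437^5 = 0.1060824
  k=3: C(7,3)·0.563^3·0.437^4 = 0.2277818
1 − 0.3643546 = 0.6356454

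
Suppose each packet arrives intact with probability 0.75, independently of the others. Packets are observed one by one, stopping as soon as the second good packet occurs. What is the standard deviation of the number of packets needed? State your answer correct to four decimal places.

0.9428

Y = total packets until the second success; negative binomial with r=2, p=0.75.
SD(Y) = √[r(1−p)/p²] = √(0.888889) = 0.942809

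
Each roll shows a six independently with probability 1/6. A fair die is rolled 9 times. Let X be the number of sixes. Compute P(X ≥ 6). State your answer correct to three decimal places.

0.001

X ~ Binomial(9, 0.166667); P(X ≥ 6) = Σ C(9,k) p^k (1−p)^(9−k) over k:
  k=6: C(9,6)·0.166667^6·0.833333^3 = 0.00104
  k=7: C(9,7)·0.166667^7·0.833333^2 = 0.00009
  k=8: C(9,8)·0.166667^8·0.833333^1 = 0.00000
  k=9: C(9,9)·0.166667^9·0.833333^0 = 0.00000
Total = 0.00114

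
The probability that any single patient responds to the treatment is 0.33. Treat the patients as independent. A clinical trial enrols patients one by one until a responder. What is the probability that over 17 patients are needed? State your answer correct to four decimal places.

0.0011

Y = number of patients to the first success; geometric, p = 0.33.
P(Y > 17) = P(first 17 all fail) = (1−p)^17 = 0.001105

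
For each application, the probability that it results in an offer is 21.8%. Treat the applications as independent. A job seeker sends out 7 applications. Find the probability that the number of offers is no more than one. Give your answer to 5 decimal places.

0.52781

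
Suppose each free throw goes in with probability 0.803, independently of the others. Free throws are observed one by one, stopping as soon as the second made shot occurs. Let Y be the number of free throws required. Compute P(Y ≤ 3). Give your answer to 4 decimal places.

Finishing within 3 free throws ⇔ at least 2 successes in the first 3. With X ~ Binomial(3, 0.803), P(Y ≤ 3) = 1 − P(X ≤ 1).
  k=0: C(3,0)·0.803^0·0.197^3 = 0.007645
  k=1: C(3,1)·0.803^1·0.197^2 = 0.093491
1 − 0.101136 = 0.898864

0.8989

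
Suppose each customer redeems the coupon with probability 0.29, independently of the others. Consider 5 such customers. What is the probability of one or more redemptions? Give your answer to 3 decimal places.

0.820

P(at least one) = 1 − P(none) = 1 − (1 − 0.29)^5
= 1 − 0.18042 = 0.81958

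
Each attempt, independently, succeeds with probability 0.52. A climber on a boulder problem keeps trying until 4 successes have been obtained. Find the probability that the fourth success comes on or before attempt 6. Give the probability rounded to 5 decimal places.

Finishing within 6 attempts ⇔ at least 4 successes in the first 6. With X ~ Binomial(6, 0.52), P(Y ≤ 6) = 1 − P(X ≤ 3).
  k=0: C(6,0)·0.52^0·0.48^6 = 0.0122306
  k=1: C(6,1)·0.52^1·0.48^5 = 0.0794988
  k=2: C(6,2)·0.52^2·0.48^4 = 0.2153094
  k=3: C(6,3)·0.52^3·0.48^3 = 0.3110024
1 − 0.6180412 = 0.3819588

0.38196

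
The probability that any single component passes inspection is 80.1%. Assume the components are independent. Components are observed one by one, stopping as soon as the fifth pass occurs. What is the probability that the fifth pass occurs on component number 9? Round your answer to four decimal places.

Y = trial on which the fifth success occurs; negative binomial, r=5, p=0.801.
P(Y=9) = C(8,4) · p^5 · (1−p)^4
= 70 · 0.32973 · 0.0015682 = 0.036197

0.0362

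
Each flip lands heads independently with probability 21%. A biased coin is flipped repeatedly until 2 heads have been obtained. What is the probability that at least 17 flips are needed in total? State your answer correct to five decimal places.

0.12091

Needing more than 16 flips ⇔ fewer than 2 successes in the first 16. With X ~ Binomial(16, 0.21), P(Y > 16) = P(X ≤ 1).
  k=0: C(16,0)·0.21^0·0.79^16 = 0.0230162
  k=1: C(16,1)·0.21^1·0.79^15 = 0.0978916
P(X ≤ 1) = 0.1209078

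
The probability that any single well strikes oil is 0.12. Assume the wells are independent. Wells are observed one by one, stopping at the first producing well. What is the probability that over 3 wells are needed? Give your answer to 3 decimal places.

Y = number of wells to the first success; geometric, p = 0.12.
P(Y > 3) = P(first 3 all fail) = (1−p)^3 = 0.68147

0.681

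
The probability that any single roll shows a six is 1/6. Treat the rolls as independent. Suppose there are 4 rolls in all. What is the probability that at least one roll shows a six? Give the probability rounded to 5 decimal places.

0.51775

P(at least one) = 1 − P(none) = 1 − (1 − 0.166667)^4
= 1 − 0.4822531 = 0.5177469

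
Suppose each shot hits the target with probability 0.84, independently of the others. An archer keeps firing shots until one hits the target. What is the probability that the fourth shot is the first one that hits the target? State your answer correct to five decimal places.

Geometric (trials to first success), p = 0.84.
P(Y = 4) = (1−p)^3 · p = 0.004096 · 0.84 = 0.0034406

0.00344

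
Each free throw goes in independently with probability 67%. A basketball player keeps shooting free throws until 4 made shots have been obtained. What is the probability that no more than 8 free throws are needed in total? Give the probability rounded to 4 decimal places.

0.9154

Finishing within 8 free throws ⇔ at least 4 successes in the first 8. With X ~ Binomial(8, 0.67), P(Y ≤ 8) = 1 − P(X ≤ 3).
  k=0: C(8,0)·0.67^0·0.33^8 = 0.000141
  k=1: C(8,1)·0.67^1·0.33^7 = 0.002284
  k=2: C(8,2)·0.67^2·0.33^6 = 0.016233
  k=3: C(8,3)·0.67^3·0.33^5 = 0.065915
1 − 0.084572 = 0.915428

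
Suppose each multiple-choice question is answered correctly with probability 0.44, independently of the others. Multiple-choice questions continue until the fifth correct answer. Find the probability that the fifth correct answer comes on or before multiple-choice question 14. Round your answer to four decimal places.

0.8132

Finishing within 14 multiple-choice questions ⇔ at least 5 successes in the first 14. With X ~ Binomial(14, 0.44), P(Y ≤ 14) = 1 − P(X ≤ 4).
  k=0: C(14,0)·0.44^0·0.56^14 = 0.000298
  k=1: C(14,1)·0.44^1·0.56^13 = 0.003281
  k=2: C(14,2)·0.44^2·0.56^12 = 0.016757
  k=3: C(14,3)·0.44^3·0.56^11 = 0.052666
  k=4: C(14,4)·0.44^4·0.56^10 = 0.113795
1 − 0.186798 = 0.813202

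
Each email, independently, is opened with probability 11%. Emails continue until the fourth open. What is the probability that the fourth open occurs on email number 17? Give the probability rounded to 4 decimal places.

Y = trial on which the fourth success occurs; negative binomial, r=4, p=0.11.
P(Y=17) = C(16,3) · p^4 · (1−p)^13
= 560 · 0.00014641 · 0.21982 = 0.018023

0.0180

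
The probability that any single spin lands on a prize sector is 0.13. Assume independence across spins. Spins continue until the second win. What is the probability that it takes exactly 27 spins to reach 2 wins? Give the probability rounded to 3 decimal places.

0.014

Y = trial on which the second success occurs; negative binomial, r=2, p=0.13.
P(Y=27) = C(26,1) · p^2 · (1−p)^25
= 26 · 0.0169 · 0.03076 = 0.01352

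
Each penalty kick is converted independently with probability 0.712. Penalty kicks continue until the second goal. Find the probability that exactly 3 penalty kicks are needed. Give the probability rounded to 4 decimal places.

Y = trial on which the second success occurs; negative binomial, r=2, p=0.712.
P(Y=3) = C(2,1) · p^2 · (1−p)^1
= 2 · 0.50694 · 0.288 = 0.292000

0.2920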